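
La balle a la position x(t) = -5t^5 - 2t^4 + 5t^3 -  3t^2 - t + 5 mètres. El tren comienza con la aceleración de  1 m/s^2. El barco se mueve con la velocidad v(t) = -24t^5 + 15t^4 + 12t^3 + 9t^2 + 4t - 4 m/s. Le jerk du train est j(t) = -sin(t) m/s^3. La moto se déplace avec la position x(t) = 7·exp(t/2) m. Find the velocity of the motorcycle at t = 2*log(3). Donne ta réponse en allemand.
Wir müssen unsere Gleichung für die Position x(t) = 7·exp(t/2) 1-mal ableiten. Mit d/dt von x(t) finden wir v(t) = 7·exp(t/2)/2. Wir haben die Geschwindigkeit v(t) = 7·exp(t/2)/2. Durch Einsetzen von t = 2*log(3): v(2*log(3)) = 21/2.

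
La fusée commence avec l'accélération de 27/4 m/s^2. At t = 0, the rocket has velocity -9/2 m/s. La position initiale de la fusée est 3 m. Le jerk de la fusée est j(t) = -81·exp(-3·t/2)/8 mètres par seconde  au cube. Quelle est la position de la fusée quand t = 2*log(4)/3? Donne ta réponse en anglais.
To find the answer, we compute 3 integrals of j(t) = -81·exp(-3·t/2)/8. Integrating jerk and using the initial condition a(0) = 27/4, we get a(t) = 27·exp(-3·t/2)/4. Integrating acceleration and using the initial condition v(0) = -9/2, we get v(t) = -9·exp(-3·t/2)/2. Integrating velocity and using the initial condition x(0) = 3, we get x(t) = 3·exp(-3·t/2). We have position x(t) = 3·exp(-3·t/2). Substituting t = 2*log(4)/3: x(2*log(4)/3) = 3/4.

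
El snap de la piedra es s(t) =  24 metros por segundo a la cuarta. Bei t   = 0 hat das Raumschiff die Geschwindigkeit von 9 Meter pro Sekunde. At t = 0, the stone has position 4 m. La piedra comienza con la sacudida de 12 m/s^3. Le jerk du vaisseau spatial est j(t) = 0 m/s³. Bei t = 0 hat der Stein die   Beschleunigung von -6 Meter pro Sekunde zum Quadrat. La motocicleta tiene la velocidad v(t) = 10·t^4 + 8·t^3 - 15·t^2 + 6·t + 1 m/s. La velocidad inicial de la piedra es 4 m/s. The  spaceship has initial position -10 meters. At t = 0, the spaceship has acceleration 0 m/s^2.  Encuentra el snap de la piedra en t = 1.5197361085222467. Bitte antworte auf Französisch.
Nous avons le snap s(t) = 24. En substituant t = 1.5197361085222467: s(1.5197361085222467) = 24.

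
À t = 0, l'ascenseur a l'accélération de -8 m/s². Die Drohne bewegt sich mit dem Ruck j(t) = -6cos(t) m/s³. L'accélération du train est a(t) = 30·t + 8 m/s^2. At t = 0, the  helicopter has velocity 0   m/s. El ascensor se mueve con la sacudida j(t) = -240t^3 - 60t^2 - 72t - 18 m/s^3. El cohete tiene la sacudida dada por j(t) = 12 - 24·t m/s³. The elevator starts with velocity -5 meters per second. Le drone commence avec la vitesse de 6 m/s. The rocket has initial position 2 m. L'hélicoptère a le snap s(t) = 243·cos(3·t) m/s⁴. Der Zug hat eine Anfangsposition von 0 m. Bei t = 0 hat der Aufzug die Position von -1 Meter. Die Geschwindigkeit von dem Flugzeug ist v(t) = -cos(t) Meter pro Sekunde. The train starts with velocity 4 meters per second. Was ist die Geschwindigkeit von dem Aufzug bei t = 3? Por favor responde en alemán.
Um dies zu lösen, müssen wir 2 Stammfunktionen unserer Gleichung für den Ruck j(t) = -240·t^3 - 60·t^2 - 72·t - 18 finden. Das Integral von dem Ruck ist die Beschleunigung. Mit a(0) = -8 erhalten wir a(t) = -60·t^4 - 20·t^3 - 36·t^2 - 18·t - 8. Das Integral von der Beschleunigung ist die Geschwindigkeit. Mit v(0) = -5 erhalten wir v(t) = -12·t^5 - 5·t^4 - 12·t^3 - 9·t^2 - 8·t - 5. Aus der Gleichung für die Geschwindigkeit v(t) = -12·t^5 - 5·t^4 - 12·t^3 - 9·t^2 - 8·t - 5, setzen wir t = 3 ein und erhalten v = -3755.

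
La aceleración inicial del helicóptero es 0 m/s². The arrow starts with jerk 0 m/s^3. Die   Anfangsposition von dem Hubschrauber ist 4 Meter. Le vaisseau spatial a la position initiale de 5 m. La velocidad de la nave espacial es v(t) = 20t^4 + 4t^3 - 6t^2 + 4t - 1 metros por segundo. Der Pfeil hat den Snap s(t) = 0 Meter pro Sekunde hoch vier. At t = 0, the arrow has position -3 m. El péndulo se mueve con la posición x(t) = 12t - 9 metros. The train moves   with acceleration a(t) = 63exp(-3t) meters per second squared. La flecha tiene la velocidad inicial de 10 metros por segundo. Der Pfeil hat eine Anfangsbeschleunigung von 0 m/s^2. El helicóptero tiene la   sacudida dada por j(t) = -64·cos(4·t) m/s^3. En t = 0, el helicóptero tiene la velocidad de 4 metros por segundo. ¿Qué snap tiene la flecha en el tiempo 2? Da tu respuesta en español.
Tenemos el snap s(t) = 0. Sustituyendo t = 2: s(2) = 0.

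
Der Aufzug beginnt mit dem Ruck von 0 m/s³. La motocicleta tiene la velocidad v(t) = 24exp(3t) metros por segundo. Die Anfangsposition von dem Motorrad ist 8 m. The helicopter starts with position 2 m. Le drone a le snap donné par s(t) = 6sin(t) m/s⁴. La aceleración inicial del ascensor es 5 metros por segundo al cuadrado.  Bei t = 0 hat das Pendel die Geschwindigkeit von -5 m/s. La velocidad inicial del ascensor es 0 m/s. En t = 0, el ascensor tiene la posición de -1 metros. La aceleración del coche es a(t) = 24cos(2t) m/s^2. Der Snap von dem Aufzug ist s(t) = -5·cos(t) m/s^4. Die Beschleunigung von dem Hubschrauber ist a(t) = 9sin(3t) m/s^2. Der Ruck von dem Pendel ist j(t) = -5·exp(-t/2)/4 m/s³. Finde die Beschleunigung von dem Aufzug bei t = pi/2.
Ausgehend von dem Snap s(t) = -5·cos(t), nehmen wir 2 Stammfunktionen. Die Stammfunktion von dem Snap ist der Ruck. Mit j(0) = 0 erhalten wir j(t) = -5·sin(t). Die Stammfunktion von dem Ruck ist die Beschleunigung. Mit a(0) = 5 erhalten wir a(t) = 5·cos(t). Aus der Gleichung für die Beschleunigung a(t) = 5·cos(t), setzen wir t = pi/2 ein und erhalten a = 0.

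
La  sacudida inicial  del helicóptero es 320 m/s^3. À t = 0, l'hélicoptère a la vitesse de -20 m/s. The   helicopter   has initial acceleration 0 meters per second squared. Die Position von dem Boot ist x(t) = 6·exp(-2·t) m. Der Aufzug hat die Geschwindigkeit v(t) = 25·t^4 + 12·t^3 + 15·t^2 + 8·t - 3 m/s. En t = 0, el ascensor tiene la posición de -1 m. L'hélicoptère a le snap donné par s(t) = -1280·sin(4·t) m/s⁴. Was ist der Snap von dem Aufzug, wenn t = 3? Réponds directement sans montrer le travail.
Der Snap bei t = 3 ist s = 1872.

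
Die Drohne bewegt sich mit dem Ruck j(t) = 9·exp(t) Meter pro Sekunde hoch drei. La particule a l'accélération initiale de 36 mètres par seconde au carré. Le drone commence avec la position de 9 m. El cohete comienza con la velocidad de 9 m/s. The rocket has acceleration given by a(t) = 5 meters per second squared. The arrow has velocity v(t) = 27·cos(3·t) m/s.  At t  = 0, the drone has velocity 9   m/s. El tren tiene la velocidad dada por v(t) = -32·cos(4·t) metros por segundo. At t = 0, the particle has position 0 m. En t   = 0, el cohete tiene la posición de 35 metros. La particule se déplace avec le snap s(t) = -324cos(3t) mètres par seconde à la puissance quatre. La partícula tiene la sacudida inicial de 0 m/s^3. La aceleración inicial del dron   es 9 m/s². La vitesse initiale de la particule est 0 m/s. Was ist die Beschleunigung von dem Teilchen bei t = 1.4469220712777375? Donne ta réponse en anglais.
To solve this, we need to take 2 integrals of our snap equation s(t) = -324·cos(3·t). Finding the antiderivative of s(t) and using j(0) = 0: j(t) = -108·sin(3·t). Integrating jerk and using the initial condition a(0) = 36, we get a(t) = 36·cos(3·t). From the given acceleration equation a(t) = 36·cos(3·t), we substitute t = 1.4469220712777375 to get a = -13.0726045727521.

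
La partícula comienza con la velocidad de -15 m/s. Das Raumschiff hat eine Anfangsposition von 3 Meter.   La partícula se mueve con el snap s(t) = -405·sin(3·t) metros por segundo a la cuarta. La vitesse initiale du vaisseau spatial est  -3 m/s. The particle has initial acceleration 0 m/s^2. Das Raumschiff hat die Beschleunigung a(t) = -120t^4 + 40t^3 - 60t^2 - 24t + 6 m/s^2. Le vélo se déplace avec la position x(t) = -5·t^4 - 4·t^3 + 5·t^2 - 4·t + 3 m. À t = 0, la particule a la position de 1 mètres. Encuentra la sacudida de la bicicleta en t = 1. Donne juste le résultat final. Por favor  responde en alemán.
Bei t = 1, j = -144.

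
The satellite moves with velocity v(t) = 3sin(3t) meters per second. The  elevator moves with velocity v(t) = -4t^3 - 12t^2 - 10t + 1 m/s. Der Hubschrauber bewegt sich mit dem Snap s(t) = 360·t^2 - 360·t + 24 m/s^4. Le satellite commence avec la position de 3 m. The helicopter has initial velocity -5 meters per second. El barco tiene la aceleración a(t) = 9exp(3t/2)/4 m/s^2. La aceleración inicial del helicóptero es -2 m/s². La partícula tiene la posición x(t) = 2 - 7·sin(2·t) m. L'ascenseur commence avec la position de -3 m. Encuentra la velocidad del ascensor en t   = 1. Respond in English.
Using v(t) = -4·t^3 - 12·t^2 - 10·t + 1 and substituting t = 1, we find v = -25.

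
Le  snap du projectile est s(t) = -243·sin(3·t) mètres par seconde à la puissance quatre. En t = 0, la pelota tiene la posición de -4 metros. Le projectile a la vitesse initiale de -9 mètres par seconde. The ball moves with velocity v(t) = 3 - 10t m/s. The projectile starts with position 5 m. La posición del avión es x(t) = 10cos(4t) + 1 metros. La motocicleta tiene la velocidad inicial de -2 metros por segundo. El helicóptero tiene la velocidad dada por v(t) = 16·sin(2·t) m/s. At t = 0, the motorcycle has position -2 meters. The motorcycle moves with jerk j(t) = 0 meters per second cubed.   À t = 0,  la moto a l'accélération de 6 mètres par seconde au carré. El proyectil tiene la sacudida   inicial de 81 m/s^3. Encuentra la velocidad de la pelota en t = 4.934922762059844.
De la ecuación de la velocidad v(t) = 3 - 10·t, sustituimos t = 4.934922762059844 para obtener v = -46.3492276205984.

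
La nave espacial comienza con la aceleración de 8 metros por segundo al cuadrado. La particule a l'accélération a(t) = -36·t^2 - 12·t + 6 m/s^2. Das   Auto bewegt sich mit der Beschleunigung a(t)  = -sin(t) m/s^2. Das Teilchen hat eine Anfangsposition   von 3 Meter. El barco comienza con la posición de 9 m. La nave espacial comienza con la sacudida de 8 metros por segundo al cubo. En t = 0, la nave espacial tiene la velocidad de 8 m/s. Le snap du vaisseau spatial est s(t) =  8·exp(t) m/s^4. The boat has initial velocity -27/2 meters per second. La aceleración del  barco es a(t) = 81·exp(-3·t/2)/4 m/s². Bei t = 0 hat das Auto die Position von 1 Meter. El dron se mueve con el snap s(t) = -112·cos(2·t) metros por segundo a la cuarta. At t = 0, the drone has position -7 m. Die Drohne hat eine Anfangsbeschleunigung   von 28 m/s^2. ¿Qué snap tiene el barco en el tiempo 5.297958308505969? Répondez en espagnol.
Partiendo de la aceleración a(t) = 81·exp(-3·t/2)/4, tomamos 2 derivadas. Tomando d/dt de a(t), encontramos j(t) = -243·exp(-3·t/2)/8. La derivada de la sacudida da el snap: s(t) = 729·exp(-3·t/2)/16. Tenemos el snap s(t) = 729·exp(-3·t/2)/16. Sustituyendo t = 5.297958308505969: s(5.297958308505969) = 0.0161174546742598.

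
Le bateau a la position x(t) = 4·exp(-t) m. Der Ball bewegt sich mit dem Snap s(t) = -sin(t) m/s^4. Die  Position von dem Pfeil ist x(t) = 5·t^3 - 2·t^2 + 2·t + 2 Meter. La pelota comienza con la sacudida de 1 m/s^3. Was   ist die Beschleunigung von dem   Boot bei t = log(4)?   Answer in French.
Pour résoudre ceci, nous devons prendre 2 dérivées de notre équation de la position x(t) = 4·exp(-t). En prenant d/dt de x(t), nous trouvons v(t) = -4·exp(-t). La dérivée de la vitesse donne l'accélération: a(t) = 4·exp(-t). De l'équation de l'accélération a(t) = 4·exp(-t), nous substituons t = log(4) pour obtenir a = 1.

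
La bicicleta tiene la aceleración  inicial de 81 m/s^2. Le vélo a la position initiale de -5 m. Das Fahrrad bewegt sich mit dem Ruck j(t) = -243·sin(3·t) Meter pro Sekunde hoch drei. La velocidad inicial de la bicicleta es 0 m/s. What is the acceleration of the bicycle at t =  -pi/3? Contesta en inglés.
To find the answer, we compute 1 antiderivative of j(t) = -243·sin(3·t). The antiderivative of jerk is acceleration. Using a(0) = 81, we get a(t) = 81·cos(3·t). From the given acceleration equation a(t) = 81·cos(3·t), we substitute t = -pi/3 to get a = -81.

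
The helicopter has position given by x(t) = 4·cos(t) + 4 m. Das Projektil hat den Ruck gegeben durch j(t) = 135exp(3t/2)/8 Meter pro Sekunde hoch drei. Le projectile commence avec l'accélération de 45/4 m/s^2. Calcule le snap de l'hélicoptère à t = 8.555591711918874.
Nous devons dériver notre équation de la position x(t) = 4·cos(t) + 4 4 fois. La dérivée de la position donne la vitesse: v(t) = -4·sin(t). En prenant d/dt de v(t), nous trouvons a(t) = -4·cos(t). En prenant d/dt de a(t), nous trouvons j(t) = 4·sin(t). La dérivée du jerk donne le snap: s(t) = 4·cos(t). En utilisant s(t) = 4·cos(t) et en substituant t = 8.555591711918874, nous trouvons s = -2.58179322889327.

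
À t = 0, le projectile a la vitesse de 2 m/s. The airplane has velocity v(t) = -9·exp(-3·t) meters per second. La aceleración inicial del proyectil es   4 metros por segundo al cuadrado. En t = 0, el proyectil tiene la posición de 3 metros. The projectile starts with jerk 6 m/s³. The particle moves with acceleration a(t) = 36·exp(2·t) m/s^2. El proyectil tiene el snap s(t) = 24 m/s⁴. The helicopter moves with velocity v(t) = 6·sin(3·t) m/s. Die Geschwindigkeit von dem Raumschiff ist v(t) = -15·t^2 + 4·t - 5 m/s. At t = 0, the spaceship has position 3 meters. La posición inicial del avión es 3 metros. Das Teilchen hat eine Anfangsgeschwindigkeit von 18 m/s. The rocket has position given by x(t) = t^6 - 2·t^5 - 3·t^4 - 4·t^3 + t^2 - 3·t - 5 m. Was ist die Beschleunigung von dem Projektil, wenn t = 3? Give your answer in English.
Starting from snap s(t) = 24, we take 2 integrals. Taking ∫s(t)dt and applying j(0) = 6, we find j(t) = 24·t + 6. The antiderivative of jerk, with a(0) = 4, gives acceleration: a(t) = 12·t^2 + 6·t + 4. From the given acceleration equation a(t) = 12·t^2 + 6·t + 4, we substitute t = 3 to get a = 130.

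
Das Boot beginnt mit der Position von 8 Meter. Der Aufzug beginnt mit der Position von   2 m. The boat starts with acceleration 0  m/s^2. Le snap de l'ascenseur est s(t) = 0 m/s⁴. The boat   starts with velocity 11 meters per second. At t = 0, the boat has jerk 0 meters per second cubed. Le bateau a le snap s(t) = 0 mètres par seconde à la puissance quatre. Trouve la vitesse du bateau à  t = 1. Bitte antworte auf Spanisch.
Para resolver esto, necesitamos tomar 3 antiderivadas de nuestra ecuación del snap s(t) = 0. Tomando ∫s(t)dt y aplicando j(0) = 0, encontramos j(t) = 0. Integrando la sacudida y usando la condición inicial a(0) = 0, obtenemos a(t) = 0. Tomando ∫a(t)dt y aplicando v(0) = 11, encontramos v(t) = 11. De la ecuación de la velocidad v(t) = 11, sustituimos t = 1 para obtener v = 11.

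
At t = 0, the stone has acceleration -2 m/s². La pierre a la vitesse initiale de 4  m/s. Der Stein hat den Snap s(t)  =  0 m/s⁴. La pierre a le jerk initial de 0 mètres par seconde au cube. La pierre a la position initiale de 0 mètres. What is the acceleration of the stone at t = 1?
Starting from snap s(t) = 0, we take 2 integrals. The integral of snap, with j(0) = 0, gives jerk: j(t) = 0. The antiderivative of jerk, with a(0) = -2, gives acceleration: a(t) = -2. From the given acceleration equation a(t) = -2, we substitute t = 1 to get a = -2.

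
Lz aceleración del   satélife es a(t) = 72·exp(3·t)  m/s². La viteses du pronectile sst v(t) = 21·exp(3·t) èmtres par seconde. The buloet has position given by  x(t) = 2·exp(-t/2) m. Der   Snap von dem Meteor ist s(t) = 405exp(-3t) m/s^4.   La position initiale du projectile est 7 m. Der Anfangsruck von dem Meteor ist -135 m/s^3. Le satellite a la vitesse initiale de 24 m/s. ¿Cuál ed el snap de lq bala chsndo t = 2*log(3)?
Partiendo de la posición x(t) = 2·exp(-t/2), tomamos 4 derivadas. La derivada de la posición da la velocidad: v(t) = -exp(-t/2). La derivada de la velocidad da la aceleración: a(t) = exp(-t/2)/2. Derivando la aceleración, obtenemos la sacudida: j(t) = -exp(-t/2)/4. La derivada de la sacudida da el snap: s(t) = exp(-t/2)/8. De la ecuación del snap s(t) = exp(-t/2)/8, sustituimos t = 2*log(3) para obtener s = 1/24.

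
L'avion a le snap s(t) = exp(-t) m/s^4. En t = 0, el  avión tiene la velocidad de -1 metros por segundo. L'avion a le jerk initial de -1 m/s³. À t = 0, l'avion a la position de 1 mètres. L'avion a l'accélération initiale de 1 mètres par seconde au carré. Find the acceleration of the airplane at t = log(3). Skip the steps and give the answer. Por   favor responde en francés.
L'accélération à t = log(3) est a = 1/3.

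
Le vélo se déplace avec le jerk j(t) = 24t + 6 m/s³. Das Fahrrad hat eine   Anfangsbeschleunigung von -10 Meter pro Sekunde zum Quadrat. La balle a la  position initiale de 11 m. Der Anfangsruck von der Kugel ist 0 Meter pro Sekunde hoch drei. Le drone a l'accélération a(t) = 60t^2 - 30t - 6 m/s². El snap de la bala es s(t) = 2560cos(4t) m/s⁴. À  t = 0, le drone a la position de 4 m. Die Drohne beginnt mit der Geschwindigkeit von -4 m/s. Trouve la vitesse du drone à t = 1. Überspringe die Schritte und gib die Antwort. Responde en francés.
La vitesse à t = 1 est v = -5.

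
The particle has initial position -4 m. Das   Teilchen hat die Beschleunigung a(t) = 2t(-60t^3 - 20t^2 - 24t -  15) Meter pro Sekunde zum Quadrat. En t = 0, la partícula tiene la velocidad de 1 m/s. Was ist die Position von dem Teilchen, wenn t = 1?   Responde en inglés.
To find the answer, we compute 2 integrals of a(t) = 2·t·(-60·t^3 - 20·t^2 - 24·t - 15). Finding the integral of a(t) and using v(0) = 1: v(t) = -24·t^5 - 10·t^4 - 16·t^3 - 15·t^2 + 1. Integrating velocity and using the initial condition x(0) = -4, we get x(t) = -4·t^6 - 2·t^5 - 4·t^4 - 5·t^3 + t - 4. From the given position equation x(t) = -4·t^6 - 2·t^5 - 4·t^4 - 5·t^3 + t - 4, we substitute t = 1 to get x = -18.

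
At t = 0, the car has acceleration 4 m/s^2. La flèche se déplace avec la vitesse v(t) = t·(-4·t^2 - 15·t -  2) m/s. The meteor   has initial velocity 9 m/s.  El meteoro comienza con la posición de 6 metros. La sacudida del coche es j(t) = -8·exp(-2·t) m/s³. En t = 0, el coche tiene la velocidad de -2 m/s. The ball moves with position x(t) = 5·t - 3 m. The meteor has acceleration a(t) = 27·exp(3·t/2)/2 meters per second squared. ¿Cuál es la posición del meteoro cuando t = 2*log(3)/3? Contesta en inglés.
We must find the antiderivative of our acceleration equation a(t) = 27·exp(3·t/2)/2 2 times. Finding the antiderivative of a(t) and using v(0) = 9: v(t) = 9·exp(3·t/2). Taking ∫v(t)dt and applying x(0) = 6, we find x(t) = 6·exp(3·t/2). From the given position equation x(t) = 6·exp(3·t/2), we substitute t = 2*log(3)/3 to get x = 18.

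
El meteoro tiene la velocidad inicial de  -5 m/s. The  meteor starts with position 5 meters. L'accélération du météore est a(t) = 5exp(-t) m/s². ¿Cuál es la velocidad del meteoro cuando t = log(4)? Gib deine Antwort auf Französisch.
En partant de l'accélération a(t) = 5·exp(-t), nous prenons 1 intégrale. L'intégrale de l'accélération, avec v(0) = -5, donne la vitesse: v(t) = -5·exp(-t). Nous avons la vitesse v(t) = -5·exp(-t). En substituant t = log(4): v(log(4)) = -5/4.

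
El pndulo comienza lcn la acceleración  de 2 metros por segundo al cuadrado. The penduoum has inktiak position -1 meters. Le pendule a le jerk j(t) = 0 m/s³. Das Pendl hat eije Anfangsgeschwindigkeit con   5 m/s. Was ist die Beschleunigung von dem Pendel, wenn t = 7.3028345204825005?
Wir müssen die Stammfunktion unserer Gleichung für den Ruck j(t) = 0 1-mal finden. Durch Integration von dem Ruck und Verwendung der Anfangsbedingung a(0) = 2, erhalten wir a(t) = 2. Aus der Gleichung für die Beschleunigung a(t) = 2, setzen wir t = 7.3028345204825005 ein und erhalten a = 2.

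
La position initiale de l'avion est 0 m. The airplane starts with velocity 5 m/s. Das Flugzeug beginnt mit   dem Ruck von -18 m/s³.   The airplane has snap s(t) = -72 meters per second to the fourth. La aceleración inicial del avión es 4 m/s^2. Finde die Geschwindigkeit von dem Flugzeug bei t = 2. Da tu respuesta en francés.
Nous devons trouver l'intégrale de notre équation du snap s(t) = -72 3 fois. En prenant ∫s(t)dt et en appliquant j(0) = -18, nous trouvons j(t) = -72·t - 18. L'intégrale du jerk est l'accélération. En utilisant a(0) = 4, nous obtenons a(t) = -36·t^2 - 18·t + 4. La primitive de l'accélération, avec v(0) = 5, donne la vitesse: v(t) = -12·t^3 - 9·t^2 + 4·t + 5. De l'équation de la vitesse v(t) = -12·t^3 - 9·t^2 + 4·t + 5, nous substituons t = 2 pour obtenir v = -119.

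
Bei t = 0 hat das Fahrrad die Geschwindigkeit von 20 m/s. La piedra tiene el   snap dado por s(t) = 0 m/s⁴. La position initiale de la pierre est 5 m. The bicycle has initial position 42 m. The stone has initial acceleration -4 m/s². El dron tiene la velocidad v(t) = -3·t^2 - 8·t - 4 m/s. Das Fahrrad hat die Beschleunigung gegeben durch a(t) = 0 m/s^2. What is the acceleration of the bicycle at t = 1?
We have acceleration a(t) = 0. Substituting t = 1: a(1) = 0.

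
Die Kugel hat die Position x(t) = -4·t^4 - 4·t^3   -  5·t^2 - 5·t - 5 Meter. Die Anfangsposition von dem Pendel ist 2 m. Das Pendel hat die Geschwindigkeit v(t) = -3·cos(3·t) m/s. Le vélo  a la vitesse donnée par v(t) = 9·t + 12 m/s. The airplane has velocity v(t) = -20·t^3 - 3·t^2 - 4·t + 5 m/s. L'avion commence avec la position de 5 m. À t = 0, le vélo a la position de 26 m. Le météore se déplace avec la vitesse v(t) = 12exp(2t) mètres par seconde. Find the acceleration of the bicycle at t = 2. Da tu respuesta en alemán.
Ausgehend von der Geschwindigkeit v(t) = 9·t + 12, nehmen wir 1 Ableitung. Mit d/dt von v(t) finden wir a(t) = 9. Aus der Gleichung für die Beschleunigung a(t) = 9, setzen wir t = 2 ein und erhalten a = 9.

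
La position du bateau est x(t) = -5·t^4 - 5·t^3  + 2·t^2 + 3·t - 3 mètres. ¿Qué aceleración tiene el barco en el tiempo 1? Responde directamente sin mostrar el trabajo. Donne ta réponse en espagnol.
La aceleración en t = 1 es a = -86.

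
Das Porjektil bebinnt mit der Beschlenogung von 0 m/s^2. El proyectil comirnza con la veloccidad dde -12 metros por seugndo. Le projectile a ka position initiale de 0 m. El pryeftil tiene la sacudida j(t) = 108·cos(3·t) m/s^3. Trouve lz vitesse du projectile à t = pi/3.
Pour résoudre ceci, nous devons prendre 2 intégrales de notre équation du jerk j(t) = 108·cos(3·t). En prenant ∫j(t)dt et en appliquant a(0) = 0, nous trouvons a(t) = 36·sin(3·t). En prenant ∫a(t)dt et en appliquant v(0) = -12, nous trouvons v(t) = -12·cos(3·t). En utilisant v(t) = -12·cos(3·t) et en substituant t = pi/3, nous trouvons v = 12.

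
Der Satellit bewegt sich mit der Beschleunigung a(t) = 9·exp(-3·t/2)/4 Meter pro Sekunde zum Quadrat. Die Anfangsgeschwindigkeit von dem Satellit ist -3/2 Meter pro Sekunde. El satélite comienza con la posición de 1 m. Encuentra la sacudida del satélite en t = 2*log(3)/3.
Partiendo de la aceleración a(t) = 9·exp(-3·t/2)/4, tomamos 1 derivada. Derivando la aceleración, obtenemos la sacudida: j(t) = -27·exp(-3·t/2)/8. De la ecuación de la sacudida j(t) = -27·exp(-3·t/2)/8, sustituimos t = 2*log(3)/3 para obtener j = -9/8.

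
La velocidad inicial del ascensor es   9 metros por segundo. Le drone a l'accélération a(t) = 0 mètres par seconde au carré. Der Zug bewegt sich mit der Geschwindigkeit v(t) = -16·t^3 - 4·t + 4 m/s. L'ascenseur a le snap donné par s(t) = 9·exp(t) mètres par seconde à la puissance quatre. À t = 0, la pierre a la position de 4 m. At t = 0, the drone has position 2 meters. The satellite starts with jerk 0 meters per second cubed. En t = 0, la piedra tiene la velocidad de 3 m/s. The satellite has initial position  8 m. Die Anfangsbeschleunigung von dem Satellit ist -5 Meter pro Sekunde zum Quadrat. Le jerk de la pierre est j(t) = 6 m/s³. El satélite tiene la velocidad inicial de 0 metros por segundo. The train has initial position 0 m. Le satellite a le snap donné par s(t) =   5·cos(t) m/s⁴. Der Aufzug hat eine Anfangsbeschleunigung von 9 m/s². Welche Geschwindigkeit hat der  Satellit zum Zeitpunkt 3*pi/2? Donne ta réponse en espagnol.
Partiendo del snap s(t) = 5·cos(t), tomamos 3 integrales. La integral del snap es la sacudida. Usando j(0) = 0, obtenemos j(t) = 5·sin(t). Tomando ∫j(t)dt y aplicando a(0) = -5, encontramos a(t) = -5·cos(t). La antiderivada de la aceleración, con v(0) = 0, da la velocidad: v(t) = -5·sin(t). Usando v(t) = -5·sin(t) y sustituyendo t = 3*pi/2, encontramos v = 5.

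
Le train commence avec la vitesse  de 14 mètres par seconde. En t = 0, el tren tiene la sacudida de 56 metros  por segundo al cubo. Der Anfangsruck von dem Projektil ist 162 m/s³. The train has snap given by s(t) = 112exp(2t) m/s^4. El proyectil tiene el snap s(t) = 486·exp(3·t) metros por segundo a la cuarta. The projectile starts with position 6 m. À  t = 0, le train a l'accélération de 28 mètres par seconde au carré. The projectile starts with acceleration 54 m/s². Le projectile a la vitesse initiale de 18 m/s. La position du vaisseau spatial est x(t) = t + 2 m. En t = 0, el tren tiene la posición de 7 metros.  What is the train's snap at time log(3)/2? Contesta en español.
Usando s(t) = 112·exp(2·t) y sustituyendo t = log(3)/2, encontramos s = 336.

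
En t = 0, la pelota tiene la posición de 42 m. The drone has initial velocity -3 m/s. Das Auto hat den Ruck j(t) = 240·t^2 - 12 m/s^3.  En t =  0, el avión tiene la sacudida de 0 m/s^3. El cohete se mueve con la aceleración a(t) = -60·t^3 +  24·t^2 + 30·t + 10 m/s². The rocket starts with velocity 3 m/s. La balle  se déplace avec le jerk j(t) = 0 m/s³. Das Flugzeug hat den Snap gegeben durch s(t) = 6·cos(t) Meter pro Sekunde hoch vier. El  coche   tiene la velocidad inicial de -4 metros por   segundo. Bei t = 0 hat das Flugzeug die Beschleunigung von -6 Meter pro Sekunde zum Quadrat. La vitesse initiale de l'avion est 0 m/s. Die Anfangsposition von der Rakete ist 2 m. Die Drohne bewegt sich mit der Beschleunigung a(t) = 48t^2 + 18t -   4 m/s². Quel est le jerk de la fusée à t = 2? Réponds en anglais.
To solve this, we need to take 1 derivative of our acceleration equation a(t) = -60·t^3 + 24·t^2 + 30·t + 10. The derivative of acceleration gives jerk: j(t) = -180·t^2 + 48·t + 30. We have jerk j(t) = -180·t^2 + 48·t + 30. Substituting t = 2: j(2) = -594.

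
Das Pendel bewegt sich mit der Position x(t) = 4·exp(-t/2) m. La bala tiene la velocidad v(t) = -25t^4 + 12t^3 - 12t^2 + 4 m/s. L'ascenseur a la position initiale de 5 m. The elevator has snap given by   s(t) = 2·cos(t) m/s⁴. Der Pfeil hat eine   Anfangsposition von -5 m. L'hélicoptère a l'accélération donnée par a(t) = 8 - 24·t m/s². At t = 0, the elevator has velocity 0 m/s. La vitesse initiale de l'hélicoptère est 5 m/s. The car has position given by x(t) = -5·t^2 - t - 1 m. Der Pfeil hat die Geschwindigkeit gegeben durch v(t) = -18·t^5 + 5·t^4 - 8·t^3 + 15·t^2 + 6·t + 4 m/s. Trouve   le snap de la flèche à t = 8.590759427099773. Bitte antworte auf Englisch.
Starting from velocity v(t) = -18·t^5 + 5·t^4 - 8·t^3 + 15·t^2 + 6·t + 4, we take 3 derivatives. Differentiating velocity, we get acceleration: a(t) = -90·t^4 + 20·t^3 - 24·t^2 + 30·t + 6. Taking d/dt of a(t), we find j(t) = -360·t^3 + 60·t^2 - 48·t + 30. Differentiating jerk, we get snap: s(t) = -1080·t^2 + 120·t - 48. From the given snap equation s(t) = -1080·t^2 + 120·t - 48, we substitute t = 8.590759427099773 to get s = -78722.3482057959.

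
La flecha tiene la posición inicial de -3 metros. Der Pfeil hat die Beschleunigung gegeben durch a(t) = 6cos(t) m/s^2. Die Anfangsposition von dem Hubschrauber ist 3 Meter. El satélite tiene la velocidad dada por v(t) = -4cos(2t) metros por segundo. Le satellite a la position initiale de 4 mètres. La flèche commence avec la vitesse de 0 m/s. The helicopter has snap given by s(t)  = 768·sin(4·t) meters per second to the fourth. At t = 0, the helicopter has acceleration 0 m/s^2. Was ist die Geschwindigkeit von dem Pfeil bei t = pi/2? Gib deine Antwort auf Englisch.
We need to integrate our acceleration equation a(t) = 6·cos(t) 1 time. Integrating acceleration and using the initial condition v(0) = 0, we get v(t) = 6·sin(t). Using v(t) = 6·sin(t) and substituting t = pi/2, we find v = 6.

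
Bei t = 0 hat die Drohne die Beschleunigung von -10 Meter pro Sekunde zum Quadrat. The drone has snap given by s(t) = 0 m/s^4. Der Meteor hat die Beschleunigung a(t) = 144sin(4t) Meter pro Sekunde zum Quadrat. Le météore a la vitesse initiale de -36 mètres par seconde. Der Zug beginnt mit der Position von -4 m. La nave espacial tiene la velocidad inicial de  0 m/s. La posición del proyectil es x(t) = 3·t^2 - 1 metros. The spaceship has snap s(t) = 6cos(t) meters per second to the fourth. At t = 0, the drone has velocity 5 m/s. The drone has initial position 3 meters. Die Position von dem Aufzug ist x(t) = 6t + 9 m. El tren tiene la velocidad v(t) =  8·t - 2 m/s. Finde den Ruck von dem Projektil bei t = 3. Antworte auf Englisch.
We must differentiate our position equation x(t) = 3·t^2 - 1 3 times. The derivative of position gives velocity: v(t) = 6·t. Differentiating velocity, we get acceleration: a(t) = 6. The derivative of acceleration gives jerk: j(t) = 0. We have jerk j(t) = 0. Substituting t = 3: j(3) = 0.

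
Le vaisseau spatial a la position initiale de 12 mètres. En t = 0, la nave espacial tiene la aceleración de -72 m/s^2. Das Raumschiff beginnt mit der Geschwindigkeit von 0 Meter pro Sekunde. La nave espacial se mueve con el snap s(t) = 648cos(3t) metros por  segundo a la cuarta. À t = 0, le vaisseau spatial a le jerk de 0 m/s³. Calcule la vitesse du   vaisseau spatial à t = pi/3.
En partant du snap s(t) = 648·cos(3·t), nous prenons 3 intégrales. L'intégrale du snap est le jerk. En utilisant j(0) = 0, nous obtenons j(t) = 216·sin(3·t). En prenant ∫j(t)dt et en appliquant a(0) = -72, nous trouvons a(t) = -72·cos(3·t). L'intégrale de l'accélération, avec v(0) = 0, donne la vitesse: v(t) = -24·sin(3·t). Nous avons la vitesse v(t) = -24·sin(3·t). En substituant t = pi/3: v(pi/3) = 0.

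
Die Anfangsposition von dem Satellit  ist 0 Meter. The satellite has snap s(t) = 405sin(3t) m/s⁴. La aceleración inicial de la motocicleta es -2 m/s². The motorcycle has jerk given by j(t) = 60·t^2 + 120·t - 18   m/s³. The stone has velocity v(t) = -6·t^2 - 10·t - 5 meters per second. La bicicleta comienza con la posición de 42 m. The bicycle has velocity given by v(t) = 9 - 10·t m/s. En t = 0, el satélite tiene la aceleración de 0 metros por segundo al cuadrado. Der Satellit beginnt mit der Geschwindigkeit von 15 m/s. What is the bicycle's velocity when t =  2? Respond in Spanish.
Usando v(t) = 9 - 10·t y sustituyendo t = 2, encontramos v = -11.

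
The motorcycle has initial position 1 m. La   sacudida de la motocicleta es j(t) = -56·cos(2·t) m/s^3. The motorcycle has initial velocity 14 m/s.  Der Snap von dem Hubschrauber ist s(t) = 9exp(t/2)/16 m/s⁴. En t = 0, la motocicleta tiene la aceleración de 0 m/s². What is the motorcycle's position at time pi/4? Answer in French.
Pour résoudre ceci, nous devons prendre 3 primitives de notre équation du jerk j(t) = -56·cos(2·t). La primitive du jerk est l'accélération. En utilisant a(0) = 0, nous obtenons a(t) = -28·sin(2·t). En intégrant l'accélération et en utilisant la condition initiale v(0) = 14, nous obtenons v(t) = 14·cos(2·t). En intégrant la vitesse et en utilisant la condition initiale x(0) = 1, nous obtenons x(t) = 7·sin(2·t) + 1. De l'équation de la position x(t) = 7·sin(2·t) + 1, nous substituons t = pi/4 pour obtenir x = 8.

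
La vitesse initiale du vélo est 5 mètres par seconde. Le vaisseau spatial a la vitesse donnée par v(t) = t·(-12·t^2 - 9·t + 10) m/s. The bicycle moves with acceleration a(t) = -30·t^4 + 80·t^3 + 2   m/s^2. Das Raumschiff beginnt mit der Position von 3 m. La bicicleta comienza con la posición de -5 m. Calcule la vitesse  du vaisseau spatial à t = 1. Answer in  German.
Aus der Gleichung für die Geschwindigkeit v(t) = t·(-12·t^2 - 9·t + 10), setzen wir t = 1 ein und erhalten v = -11.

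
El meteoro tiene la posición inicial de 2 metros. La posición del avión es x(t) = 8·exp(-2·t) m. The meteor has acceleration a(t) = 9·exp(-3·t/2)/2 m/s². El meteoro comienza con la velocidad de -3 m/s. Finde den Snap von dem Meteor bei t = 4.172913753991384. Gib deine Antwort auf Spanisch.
Partiendo de la aceleración a(t) = 9·exp(-3·t/2)/2, tomamos 2 derivadas. Derivando la aceleración, obtenemos la sacudida: j(t) = -27·exp(-3·t/2)/4. Derivando la sacudida, obtenemos el snap: s(t) = 81·exp(-3·t/2)/8. Usando s(t) = 81·exp(-3·t/2)/8 y sustituyendo t = 4.172913753991384, encontramos s = 0.0193635466729639.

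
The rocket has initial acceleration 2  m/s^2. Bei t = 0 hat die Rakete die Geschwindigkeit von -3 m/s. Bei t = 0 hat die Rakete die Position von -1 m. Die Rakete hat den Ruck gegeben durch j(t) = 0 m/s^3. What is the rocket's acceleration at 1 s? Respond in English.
We need to integrate our jerk equation j(t) = 0 1 time. The antiderivative of jerk, with a(0) = 2, gives acceleration: a(t) = 2. We have acceleration a(t) = 2. Substituting t = 1: a(1) = 2.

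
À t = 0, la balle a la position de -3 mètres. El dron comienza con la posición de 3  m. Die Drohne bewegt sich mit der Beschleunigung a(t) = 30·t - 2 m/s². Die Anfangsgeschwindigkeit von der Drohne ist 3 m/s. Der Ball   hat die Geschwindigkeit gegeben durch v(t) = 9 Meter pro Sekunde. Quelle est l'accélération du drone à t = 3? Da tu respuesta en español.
Usando a(t) = 30·t - 2 y sustituyendo t = 3, encontramos a = 88.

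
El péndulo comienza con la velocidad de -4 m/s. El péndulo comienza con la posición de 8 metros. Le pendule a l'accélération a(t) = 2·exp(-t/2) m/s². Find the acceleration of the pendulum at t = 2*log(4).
We have acceleration a(t) = 2·exp(-t/2). Substituting t = 2*log(4): a(2*log(4)) = 1/2.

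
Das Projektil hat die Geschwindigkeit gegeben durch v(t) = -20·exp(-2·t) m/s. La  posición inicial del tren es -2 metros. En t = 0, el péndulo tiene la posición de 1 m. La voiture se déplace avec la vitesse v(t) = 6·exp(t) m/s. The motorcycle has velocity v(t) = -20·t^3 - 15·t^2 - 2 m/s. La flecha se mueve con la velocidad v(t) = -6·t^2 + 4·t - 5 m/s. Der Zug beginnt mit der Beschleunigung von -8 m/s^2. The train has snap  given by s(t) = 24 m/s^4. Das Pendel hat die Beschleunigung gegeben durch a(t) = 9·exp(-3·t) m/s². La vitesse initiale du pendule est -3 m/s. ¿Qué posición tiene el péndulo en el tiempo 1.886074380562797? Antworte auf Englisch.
We must find the integral of our acceleration equation a(t) = 9·exp(-3·t) 2 times. The antiderivative of acceleration is velocity. Using v(0) = -3, we get v(t) = -3·exp(-3·t). The integral of velocity, with x(0) = 1, gives position: x(t) = exp(-3·t). Using x(t) = exp(-3·t) and substituting t = 1.886074380562797, we find x = 0.00348871033811064.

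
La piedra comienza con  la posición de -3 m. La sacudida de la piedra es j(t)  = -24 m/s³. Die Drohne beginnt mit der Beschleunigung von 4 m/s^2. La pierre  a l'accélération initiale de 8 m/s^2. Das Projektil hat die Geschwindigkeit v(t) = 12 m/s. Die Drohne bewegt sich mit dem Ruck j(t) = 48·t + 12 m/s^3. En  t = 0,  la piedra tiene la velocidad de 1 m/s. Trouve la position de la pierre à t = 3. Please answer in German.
Wir müssen das Integral unserer Gleichung für den Ruck j(t) = -24 3-mal finden. Die Stammfunktion von dem Ruck, mit a(0) = 8, ergibt die Beschleunigung: a(t) = 8 - 24·t. Mit ∫a(t)dt und Anwendung von v(0) = 1, finden wir v(t) = -12·t^2 + 8·t + 1. Durch Integration von der Geschwindigkeit und Verwendung der Anfangsbedingung x(0) = -3, erhalten wir x(t) = -4·t^3 + 4·t^2 + t - 3. Mit x(t) = -4·t^3 + 4·t^2 + t - 3 und Einsetzen von t = 3, finden wir x = -72.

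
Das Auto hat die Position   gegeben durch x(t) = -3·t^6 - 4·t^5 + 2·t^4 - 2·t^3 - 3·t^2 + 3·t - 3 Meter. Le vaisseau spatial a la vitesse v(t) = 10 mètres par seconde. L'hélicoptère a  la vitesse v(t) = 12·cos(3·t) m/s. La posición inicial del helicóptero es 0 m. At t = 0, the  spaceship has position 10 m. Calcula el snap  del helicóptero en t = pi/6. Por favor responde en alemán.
Um dies zu lösen, müssen wir 3 Ableitungen unserer Gleichung für die Geschwindigkeit v(t) = 12·cos(3·t) nehmen. Durch Ableiten von der Geschwindigkeit erhalten wir die Beschleunigung: a(t) = -36·sin(3·t). Die Ableitung von der Beschleunigung ergibt den Ruck: j(t) = -108·cos(3·t). Durch Ableiten von dem Ruck erhalten wir den Snap: s(t) = 324·sin(3·t). Aus der Gleichung für den Snap s(t) = 324·sin(3·t), setzen wir t = pi/6 ein und erhalten s = 324.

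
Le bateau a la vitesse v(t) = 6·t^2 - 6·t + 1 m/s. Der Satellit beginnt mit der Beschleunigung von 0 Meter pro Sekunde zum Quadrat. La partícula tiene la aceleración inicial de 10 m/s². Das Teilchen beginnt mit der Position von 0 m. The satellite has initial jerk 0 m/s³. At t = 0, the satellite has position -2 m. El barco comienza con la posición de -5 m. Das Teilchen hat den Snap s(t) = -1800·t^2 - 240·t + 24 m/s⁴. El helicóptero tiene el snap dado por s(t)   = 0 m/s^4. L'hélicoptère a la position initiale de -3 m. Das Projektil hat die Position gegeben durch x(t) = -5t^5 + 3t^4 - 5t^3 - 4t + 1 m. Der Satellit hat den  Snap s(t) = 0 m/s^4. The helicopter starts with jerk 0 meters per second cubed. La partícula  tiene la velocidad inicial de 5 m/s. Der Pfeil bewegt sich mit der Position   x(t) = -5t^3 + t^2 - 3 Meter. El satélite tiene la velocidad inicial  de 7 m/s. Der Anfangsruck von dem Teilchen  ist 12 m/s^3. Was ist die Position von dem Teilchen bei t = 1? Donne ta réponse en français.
Nous devons intégrer notre équation du snap s(t) = -1800·t^2 - 240·t + 24 4 fois. La primitive du snap est le jerk. En utilisant j(0) = 12, nous obtenons j(t) = -600·t^3 - 120·t^2 + 24·t + 12. L'intégrale du jerk est l'accélération. En utilisant a(0) = 10, nous obtenons a(t) = -150·t^4 - 40·t^3 + 12·t^2 + 12·t + 10. En prenant ∫a(t)dt et en appliquant v(0) = 5, nous trouvons v(t) = -30·t^5 - 10·t^4 + 4·t^3 + 6·t^2 + 10·t + 5. En intégrant la vitesse et en utilisant la condition initiale x(0) = 0, nous obtenons x(t) = -5·t^6 - 2·t^5 + t^4 + 2·t^3 + 5·t^2 + 5·t. Nous avons la position x(t) = -5·t^6 - 2·t^5 + t^4 + 2·t^3 + 5·t^2 + 5·t. En substituant t = 1: x(1) = 6.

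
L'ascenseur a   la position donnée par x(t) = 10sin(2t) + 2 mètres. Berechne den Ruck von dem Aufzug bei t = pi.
Wir müssen unsere Gleichung für die Position x(t) = 10·sin(2·t) + 2 3-mal ableiten. Durch Ableiten von der Position erhalten wir die Geschwindigkeit: v(t) = 20·cos(2·t). Durch Ableiten von der Geschwindigkeit erhalten wir die Beschleunigung: a(t) = -40·sin(2·t). Die Ableitung von der Beschleunigung ergibt den Ruck: j(t) = -80·cos(2·t). Wir haben den Ruck j(t) = -80·cos(2·t). Durch Einsetzen von t = pi: j(pi) = -80.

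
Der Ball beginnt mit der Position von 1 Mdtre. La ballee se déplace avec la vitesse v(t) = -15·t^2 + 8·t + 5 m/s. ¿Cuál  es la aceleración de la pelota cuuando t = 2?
Para resolver esto, necesitamos tomar 1 derivada de nuestra ecuación de la velocidad v(t) = -15·t^2 + 8·t + 5. Tomando d/dt de v(t), encontramos a(t) = 8 - 30·t. Tenemos la aceleración a(t) = 8 - 30·t. Sustituyendo t = 2: a(2) = -52.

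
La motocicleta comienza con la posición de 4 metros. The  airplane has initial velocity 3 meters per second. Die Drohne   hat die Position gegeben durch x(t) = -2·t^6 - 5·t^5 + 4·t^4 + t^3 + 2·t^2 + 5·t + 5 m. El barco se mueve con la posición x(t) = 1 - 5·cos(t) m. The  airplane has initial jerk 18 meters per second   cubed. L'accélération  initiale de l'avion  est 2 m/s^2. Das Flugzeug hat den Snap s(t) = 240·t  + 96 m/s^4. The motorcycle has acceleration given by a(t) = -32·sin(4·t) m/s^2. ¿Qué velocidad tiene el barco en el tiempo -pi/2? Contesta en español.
Debemos derivar nuestra ecuación de la posición x(t) = 1 - 5·cos(t) 1 vez. La derivada de la posición da la velocidad: v(t) = 5·sin(t). Usando v(t) = 5·sin(t) y sustituyendo t = -pi/2, encontramos v = -5.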